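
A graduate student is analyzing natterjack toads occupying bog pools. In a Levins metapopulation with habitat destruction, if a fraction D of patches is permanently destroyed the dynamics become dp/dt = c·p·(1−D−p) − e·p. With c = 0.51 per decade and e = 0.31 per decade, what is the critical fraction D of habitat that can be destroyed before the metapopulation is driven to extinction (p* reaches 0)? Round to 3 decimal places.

0.392

The nontrivial equilibrium is p* = (1−D) − e/c; extinction occurs when this hits zero.
So D_crit = 1 − e/c = 1 − 0.31/0.51 = 1 − 0.6078 = 0.3922.
Note this equals the original equilibrium occupancy — the Levins extinction-debt result.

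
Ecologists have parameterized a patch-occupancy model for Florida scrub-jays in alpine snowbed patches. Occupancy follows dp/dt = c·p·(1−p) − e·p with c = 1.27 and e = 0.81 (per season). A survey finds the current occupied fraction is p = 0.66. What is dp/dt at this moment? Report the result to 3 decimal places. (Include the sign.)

-0.250

Colonization term: c·p·(1−p) = 1.27×0.66×0.3400 = 0.28499.
Extinction term: e·p = 0.53460.
dp/dt = 0.28499 − 0.53460 = -0.24961.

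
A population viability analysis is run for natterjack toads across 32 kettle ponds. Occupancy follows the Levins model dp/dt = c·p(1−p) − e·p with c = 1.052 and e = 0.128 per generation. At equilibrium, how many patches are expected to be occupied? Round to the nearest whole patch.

28

p* = 1 − e/c = 1 − 0.128/1.052 = 0.8783.
Expected occupied patches = N × p* = 32 × 0.8783 = 28.11 ≈ 28.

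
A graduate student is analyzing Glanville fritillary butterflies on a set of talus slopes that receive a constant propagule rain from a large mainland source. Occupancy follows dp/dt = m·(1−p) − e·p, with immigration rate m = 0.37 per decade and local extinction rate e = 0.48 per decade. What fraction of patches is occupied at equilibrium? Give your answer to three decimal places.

0.435

Setting dp/dt = 0: m − m·p* = e·p*, so m = (m+e)·p*.
p* = m/(m+e) = 0.37/(0.37+0.48) = 0.37/0.8500 = 0.4353.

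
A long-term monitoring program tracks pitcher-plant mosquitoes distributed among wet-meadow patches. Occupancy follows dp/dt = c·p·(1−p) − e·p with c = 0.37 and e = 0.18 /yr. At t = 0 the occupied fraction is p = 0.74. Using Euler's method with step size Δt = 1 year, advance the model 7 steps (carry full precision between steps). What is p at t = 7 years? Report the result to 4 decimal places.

0.5493

Update rule: p ← p + [c·p·(1−p) − e·p]·Δt with Δt = 1.
t = 1: p = 0.74000 + (-0.06201) = 0.67799
t = 2: p = 0.67799 + (-0.04126) = 0.63673
t = 3: p = 0.63673 + (-0.02903) = 0.60770
t = 4: p = 0.60770 + (-0.02118) = 0.58652
t = 5: p = 0.58652 + (-0.01584) = 0.57068
t = 6: p = 0.57068 + (-0.01207) = 0.55861
t = 7: p = 0.55861 + (-0.00932) = 0.54929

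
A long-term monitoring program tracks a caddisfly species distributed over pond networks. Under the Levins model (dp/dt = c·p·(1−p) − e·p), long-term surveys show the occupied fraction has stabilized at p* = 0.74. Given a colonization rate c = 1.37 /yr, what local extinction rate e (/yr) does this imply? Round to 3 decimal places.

At equilibrium c(1−p*) = e.
e = 1.37 × (1 − 0.74) = 1.37 × 0.2600 = 0.3562.

0.356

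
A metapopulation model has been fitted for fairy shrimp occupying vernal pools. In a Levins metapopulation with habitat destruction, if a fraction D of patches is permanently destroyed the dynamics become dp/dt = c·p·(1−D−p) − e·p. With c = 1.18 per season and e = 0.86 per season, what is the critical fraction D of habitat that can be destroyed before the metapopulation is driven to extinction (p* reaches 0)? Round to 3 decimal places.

The nontrivial equilibrium is p* = (1−D) − e/c; extinction occurs when this hits zero.
So D_crit = 1 − e/c = 1 − 0.86/1.18 = 1 − 0.7288 = 0.2712.
Note this equals the original equilibrium occupancy — the Levins extinction-debt result.

0.271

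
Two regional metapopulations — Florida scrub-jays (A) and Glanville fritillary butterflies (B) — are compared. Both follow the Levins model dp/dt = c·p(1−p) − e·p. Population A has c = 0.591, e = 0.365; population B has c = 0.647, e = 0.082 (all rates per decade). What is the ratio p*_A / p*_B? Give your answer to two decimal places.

A: p*_A = 1 − 0.365/0.591 = 0.3824.
B: p*_B = 1 − 0.082/0.647 = 0.8733.
p*_A / p*_B = 0.3824/0.8733 = 0.4379.

0.44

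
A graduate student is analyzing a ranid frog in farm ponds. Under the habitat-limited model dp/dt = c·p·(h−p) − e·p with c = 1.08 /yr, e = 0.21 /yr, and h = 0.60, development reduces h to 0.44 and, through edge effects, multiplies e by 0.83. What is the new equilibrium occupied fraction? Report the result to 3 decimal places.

0.279

Before: p* = h − e/c = 0.60 − 0.21/1.08 = 0.60 − 0.1944 = 0.4056.
After: c = 1.08, e = 0.1743, h = 0.44; p* = 0.44 − 0.1743/1.08 = 0.2786.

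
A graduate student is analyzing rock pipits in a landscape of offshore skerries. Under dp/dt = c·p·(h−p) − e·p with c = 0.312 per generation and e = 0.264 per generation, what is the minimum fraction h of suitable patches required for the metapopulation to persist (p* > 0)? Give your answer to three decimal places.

0.846

p* = h − e/c is positive only when h > e/c.
h_min = e/c = 0.264/0.312 = 0.8462.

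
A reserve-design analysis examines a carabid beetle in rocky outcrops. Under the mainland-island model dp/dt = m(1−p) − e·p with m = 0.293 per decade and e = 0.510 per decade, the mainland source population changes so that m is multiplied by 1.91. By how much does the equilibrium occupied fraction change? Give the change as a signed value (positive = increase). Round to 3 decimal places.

Before: p* = 0.293/(0.293+0.510) = 0.3649.
After: m = 0.55963, e = 0.51; p* = 0.55963/1.0696 = 0.5232.
Δp* = 0.5232 − 0.3649 = +0.1583.

0.158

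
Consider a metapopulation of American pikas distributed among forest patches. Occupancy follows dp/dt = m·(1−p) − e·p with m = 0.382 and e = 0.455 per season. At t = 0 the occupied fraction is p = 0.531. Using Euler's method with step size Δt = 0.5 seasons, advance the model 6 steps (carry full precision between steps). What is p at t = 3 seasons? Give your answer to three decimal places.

0.459

Update rule: p ← p + [m·(1−p) − e·p]·Δt with Δt = 0.5.
step 1: Δp = -0.03122, p = 0.49978
step 2: Δp = -0.01816, p = 0.48162
step 3: Δp = -0.01056, p = 0.47106
step 4: Δp = -0.00614, p = 0.46492
step 5: Δp = -0.00357, p = 0.46135
step 6: Δp = -0.00208, p = 0.45928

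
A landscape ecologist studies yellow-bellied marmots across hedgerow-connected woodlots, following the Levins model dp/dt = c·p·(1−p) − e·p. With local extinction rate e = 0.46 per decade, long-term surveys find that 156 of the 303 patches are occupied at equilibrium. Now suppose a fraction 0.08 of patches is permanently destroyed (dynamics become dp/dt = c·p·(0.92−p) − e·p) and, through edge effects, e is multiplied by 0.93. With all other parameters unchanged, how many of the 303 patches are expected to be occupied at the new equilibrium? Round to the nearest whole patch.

Observed p* = 156/303 = 0.51485.
Balance c(1−p*) = e gives c = e/(1 − 0.51485) = 0.46/0.48515 = 0.94816.
New p* = 0.92 − e/c = 0.92 − 0.42780/0.94816 = 0.46881.
Expected occupied = 303 × 0.46881 = 142.05 ≈ 142.

142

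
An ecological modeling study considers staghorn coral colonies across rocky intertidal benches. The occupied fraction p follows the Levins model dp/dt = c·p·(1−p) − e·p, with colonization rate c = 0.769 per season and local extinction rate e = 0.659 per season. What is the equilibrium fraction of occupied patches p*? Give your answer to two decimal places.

0.14

At equilibrium, colonization balances extinction: c·p*·(1−p*) = e·p*.
So p* = 1 − e/c = 1 − 0.659/0.769 = 1 − 0.8570 = 0.1430.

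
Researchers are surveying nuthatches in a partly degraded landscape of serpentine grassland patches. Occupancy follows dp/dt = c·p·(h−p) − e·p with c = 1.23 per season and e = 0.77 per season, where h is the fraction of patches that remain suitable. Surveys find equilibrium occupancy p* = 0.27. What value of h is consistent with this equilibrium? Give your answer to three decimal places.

0.896

At equilibrium c(h−p*) = e, so h = p* + e/c.
h = 0.27 + 0.77/1.23 = 0.27 + 0.6260 = 0.8960.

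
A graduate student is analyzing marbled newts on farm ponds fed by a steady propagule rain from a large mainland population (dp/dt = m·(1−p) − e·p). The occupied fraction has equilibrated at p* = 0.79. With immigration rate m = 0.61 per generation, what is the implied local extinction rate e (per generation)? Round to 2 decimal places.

0.16

At equilibrium m(1−p*) = e·p*, so e = m(1−p*)/p*.
e = 0.61 × 0.2100 / 0.79 = 0.1622.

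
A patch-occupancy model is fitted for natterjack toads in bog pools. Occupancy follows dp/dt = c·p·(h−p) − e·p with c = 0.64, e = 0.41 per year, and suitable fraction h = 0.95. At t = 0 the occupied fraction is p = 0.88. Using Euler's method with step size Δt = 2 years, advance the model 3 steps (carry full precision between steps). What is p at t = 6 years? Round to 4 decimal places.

0.2758

Update rule: p ← p + [c·p·(h−p) − e·p]·Δt with Δt = 2.
step 1: Δp = -0.64275, p = 0.23725
step 2: Δp = +0.02190, p = 0.25915
step 3: Δp = +0.01666, p = 0.27581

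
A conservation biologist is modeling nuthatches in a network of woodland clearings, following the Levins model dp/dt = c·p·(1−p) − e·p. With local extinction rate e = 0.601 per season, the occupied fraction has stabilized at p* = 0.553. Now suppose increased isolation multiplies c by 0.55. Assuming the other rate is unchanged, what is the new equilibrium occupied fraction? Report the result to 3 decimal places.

0.187

Balance c(1−p*) = e gives c = e/(1 − 0.55300) = 0.601/0.44700 = 1.34452.
New p* = 1 − e/c = 1 − 0.60100/0.73949 = 0.18728.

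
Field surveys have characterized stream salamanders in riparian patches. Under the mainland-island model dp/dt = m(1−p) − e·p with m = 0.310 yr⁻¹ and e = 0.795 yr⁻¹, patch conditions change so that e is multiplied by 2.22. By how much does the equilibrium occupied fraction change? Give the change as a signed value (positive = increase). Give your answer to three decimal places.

-0.131

Before: p* = 0.310/(0.310+0.795) = 0.2805.
After: m = 0.31, e = 1.7649; p* = 0.31/2.0749 = 0.1494.
Δp* = 0.1494 − 0.2805 = -0.1311.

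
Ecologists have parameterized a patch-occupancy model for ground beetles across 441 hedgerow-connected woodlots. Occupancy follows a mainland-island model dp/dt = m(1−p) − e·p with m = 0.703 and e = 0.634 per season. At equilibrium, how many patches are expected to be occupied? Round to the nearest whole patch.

p* = m/(m+e) = 0.703/1.3370 = 0.5258.
Expected occupied patches = N × p* = 441 × 0.5258 = 231.88 ≈ 232.

232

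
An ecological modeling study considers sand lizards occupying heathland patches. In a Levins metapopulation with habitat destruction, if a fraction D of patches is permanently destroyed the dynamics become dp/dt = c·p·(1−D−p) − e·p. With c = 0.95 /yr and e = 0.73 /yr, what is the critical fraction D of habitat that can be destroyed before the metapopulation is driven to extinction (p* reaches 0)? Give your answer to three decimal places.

The nontrivial equilibrium is p* = (1−D) − e/c; extinction occurs when this hits zero.
So D_crit = 1 − e/c = 1 − 0.73/0.95 = 1 − 0.7684 = 0.2316.
Note this equals the original equilibrium occupancy — the Levins extinction-debt result.

0.232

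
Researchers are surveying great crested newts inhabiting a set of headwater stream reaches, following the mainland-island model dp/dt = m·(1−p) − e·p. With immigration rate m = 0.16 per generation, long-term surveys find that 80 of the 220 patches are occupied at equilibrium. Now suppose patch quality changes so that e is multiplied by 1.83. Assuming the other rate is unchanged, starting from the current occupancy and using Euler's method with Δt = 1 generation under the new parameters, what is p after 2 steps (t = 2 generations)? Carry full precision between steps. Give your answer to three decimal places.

Observed p* = 80/220 = 0.36364.
Balance m(1−p*) = e·p* gives e = m(1−p*)/p* = 0.16×0.63636/0.36364 = 0.28000.
Starting from p₀ = 0.36364; update p ← p + (dp/dt)·Δt with the new parameters.
step 1: Δp = -0.08451, p = 0.27913
step 2: Δp = -0.02769, p = 0.25144

0.251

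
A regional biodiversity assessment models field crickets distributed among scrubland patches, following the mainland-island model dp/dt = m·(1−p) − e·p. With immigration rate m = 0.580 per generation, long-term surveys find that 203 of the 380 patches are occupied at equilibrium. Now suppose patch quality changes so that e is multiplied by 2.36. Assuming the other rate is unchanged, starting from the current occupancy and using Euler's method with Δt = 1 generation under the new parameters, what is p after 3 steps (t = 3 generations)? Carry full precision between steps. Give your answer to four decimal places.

Observed p* = 203/380 = 0.53421.
Balance m(1−p*) = e·p* gives e = m(1−p*)/p* = 0.580×0.46579/0.53421 = 0.50571.
Starting from p₀ = 0.53421; update p ← p + (dp/dt)·Δt with the new parameters.
p: 0.53421 → 0.16680  (Δp = -0.36741)
p: 0.16680 → 0.45099  (Δp = +0.28419)
p: 0.45099 → 0.23117  (Δp = -0.21982)

0.2312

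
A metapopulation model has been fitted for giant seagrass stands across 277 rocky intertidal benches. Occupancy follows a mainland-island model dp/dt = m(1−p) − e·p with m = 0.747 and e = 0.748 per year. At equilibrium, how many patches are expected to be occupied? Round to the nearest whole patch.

p* = m/(m+e) = 0.747/1.4950 = 0.4997.
Expected occupied patches = N × p* = 277 × 0.4997 = 138.41 ≈ 138.

138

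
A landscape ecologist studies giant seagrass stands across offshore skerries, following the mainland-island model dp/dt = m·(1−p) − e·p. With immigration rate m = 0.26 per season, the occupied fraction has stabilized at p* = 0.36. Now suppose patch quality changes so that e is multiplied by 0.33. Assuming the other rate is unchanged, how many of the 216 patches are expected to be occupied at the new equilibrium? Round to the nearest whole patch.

136

Balance m(1−p*) = e·p* gives e = m(1−p*)/p* = 0.26×0.64000/0.36000 = 0.46222.
New p* = m/(m+e) = 0.26000/(0.26000+0.15253) = 0.63026.
Expected occupied = 216 × 0.63026 = 136.14 ≈ 136.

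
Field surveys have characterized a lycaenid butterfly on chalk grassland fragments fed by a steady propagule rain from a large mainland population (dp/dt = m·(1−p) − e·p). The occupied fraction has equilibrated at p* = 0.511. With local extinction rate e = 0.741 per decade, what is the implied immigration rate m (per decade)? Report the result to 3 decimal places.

At equilibrium m(1−p*) = e·p*, so m = e·p*/(1−p*).
m = 0.741 × 0.511 / 0.4890 = 0.3787/0.4890 = 0.7743.

0.774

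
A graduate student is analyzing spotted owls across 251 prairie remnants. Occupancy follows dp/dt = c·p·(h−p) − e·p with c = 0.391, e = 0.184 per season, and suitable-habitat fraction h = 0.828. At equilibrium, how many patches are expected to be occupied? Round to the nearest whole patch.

p* = h − e/c = 0.828 − 0.4706 = 0.3574.
Expected occupied patches = N × p* = 251 × 0.3574 = 89.71 ≈ 90.

90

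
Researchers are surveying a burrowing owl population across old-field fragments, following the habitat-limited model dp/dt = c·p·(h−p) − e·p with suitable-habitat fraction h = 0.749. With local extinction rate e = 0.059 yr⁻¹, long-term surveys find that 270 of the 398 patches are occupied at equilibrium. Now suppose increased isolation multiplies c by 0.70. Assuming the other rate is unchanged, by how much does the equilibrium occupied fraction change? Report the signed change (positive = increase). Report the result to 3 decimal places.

Observed p* = 270/398 = 0.67839.
Balance c(h−p*) = e gives c = e/(0.749 − 0.67839) = 0.059/0.07061 = 0.83558.
New p* = 0.749 − e/c = 0.749 − 0.05900/0.58491 = 0.64813.
Δp* = 0.64813 − 0.67839 = -0.03026.

-0.030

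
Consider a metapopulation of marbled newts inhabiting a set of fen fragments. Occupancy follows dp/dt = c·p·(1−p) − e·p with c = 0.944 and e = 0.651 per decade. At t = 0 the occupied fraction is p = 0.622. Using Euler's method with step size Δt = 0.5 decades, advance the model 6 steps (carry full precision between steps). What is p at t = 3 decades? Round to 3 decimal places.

0.377

Update rule: p ← p + [c·p·(1−p) − e·p]·Δt with Δt = 0.5.
  1  |  dp/dt·Δt = -0.091486  |  p_1 = 0.530514
  2  |  dp/dt·Δt = -0.055122  |  p_2 = 0.475392
  3  |  dp/dt·Δt = -0.037026  |  p_3 = 0.438366
  4  |  dp/dt·Δt = -0.026481  |  p_4 = 0.411885
  5  |  dp/dt·Δt = -0.019733  |  p_5 = 0.392152
  6  |  dp/dt·Δt = -0.015135  |  p_6 = 0.377016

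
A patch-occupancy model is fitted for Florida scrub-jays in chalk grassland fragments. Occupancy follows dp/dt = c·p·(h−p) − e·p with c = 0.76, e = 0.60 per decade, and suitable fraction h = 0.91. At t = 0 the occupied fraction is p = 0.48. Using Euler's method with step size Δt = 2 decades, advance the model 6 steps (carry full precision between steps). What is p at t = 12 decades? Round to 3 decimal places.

Update rule: p ← p + [c·p·(h−p) − e·p]·Δt with Δt = 2.
step 1: Δp = -0.26227, p = 0.21773
step 2: Δp = -0.03217, p = 0.18556
step 3: Δp = -0.01834, p = 0.16722
step 4: Δp = -0.01187, p = 0.15535
step 5: Δp = -0.00822, p = 0.14713
step 6: Δp = -0.00595, p = 0.14118

0.141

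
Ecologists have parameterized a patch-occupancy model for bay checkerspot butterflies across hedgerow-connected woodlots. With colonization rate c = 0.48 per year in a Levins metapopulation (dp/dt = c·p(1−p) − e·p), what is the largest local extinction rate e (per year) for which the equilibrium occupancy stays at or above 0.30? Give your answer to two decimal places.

0.34

1 − e/c ≥ 0.30 ⇒ e ≤ c(1 − 0.30) = 0.48 × 0.7000.
e_max = 0.3360.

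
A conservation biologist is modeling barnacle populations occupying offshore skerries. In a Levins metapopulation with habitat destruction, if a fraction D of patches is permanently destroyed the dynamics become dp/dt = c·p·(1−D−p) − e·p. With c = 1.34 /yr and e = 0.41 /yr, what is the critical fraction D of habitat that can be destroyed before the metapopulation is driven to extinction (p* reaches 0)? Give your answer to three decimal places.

The nontrivial equilibrium is p* = (1−D) − e/c; extinction occurs when this hits zero.
So D_crit = 1 − e/c = 1 − 0.41/1.34 = 1 − 0.3060 = 0.6940.
This equals the undisturbed p*, a classic result of Lande's extension.

0.694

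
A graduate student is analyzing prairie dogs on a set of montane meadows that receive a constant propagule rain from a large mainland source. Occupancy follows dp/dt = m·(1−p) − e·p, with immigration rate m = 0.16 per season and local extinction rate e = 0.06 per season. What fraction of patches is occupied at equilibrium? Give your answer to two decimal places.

0.73

At equilibrium the propagule rain into empty patches balances local extinction: m(1−p*) = e·p*.
p* = m/(m+e) = 0.16/(0.16+0.06) = 0.16/0.2200 = 0.7273.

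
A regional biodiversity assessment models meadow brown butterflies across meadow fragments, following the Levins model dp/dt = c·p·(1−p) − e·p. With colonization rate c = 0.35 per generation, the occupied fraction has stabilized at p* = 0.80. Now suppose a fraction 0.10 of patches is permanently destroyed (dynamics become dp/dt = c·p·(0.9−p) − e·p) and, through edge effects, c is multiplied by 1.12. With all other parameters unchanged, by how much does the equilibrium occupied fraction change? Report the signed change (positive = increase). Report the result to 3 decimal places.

Balance c(1−p*) = e gives e = 0.35×(1 − 0.80000) = 0.07000.
New p* = 0.9 − e/c = 0.9 − 0.07000/0.39200 = 0.72143.
Δp* = 0.72143 − 0.80000 = -0.07857.

-0.079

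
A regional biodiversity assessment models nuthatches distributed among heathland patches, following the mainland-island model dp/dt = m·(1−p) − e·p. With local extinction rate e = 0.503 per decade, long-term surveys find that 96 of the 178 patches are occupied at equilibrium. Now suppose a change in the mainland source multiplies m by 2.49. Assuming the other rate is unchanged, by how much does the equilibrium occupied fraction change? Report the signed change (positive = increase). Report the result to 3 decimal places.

0.205

Observed p* = 96/178 = 0.53933.
Balance m(1−p*) = e·p* gives m = e·p*/(1−p*) = 0.503×0.53933/0.46067 = 0.58889.
New p* = m/(m+e) = 1.46634/(1.46634+0.50300) = 0.74458.
Δp* = 0.74458 − 0.53933 = +0.20525.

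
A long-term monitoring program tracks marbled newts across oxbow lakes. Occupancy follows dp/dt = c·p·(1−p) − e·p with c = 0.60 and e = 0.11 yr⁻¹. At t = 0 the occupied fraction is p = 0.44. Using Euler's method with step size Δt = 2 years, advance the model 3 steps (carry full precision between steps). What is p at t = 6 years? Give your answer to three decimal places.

Update rule: p ← p + [c·p·(1−p) − e·p]·Δt with Δt = 2.
step 1: Δp = +0.19888, p = 0.63888
step 2: Δp = +0.13630, p = 0.77518
step 3: Δp = +0.03859, p = 0.81377

0.814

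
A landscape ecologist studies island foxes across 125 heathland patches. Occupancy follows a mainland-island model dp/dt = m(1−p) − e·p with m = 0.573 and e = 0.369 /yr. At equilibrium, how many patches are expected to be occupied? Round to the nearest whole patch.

p* = m/(m+e) = 0.573/0.9420 = 0.6083.
Expected occupied patches = N × p* = 125 × 0.6083 = 76.04 ≈ 76.

76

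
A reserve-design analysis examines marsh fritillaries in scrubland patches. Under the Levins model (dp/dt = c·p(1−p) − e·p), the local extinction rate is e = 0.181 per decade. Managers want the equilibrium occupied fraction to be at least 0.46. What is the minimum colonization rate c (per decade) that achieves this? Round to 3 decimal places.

p* = 1 − e/c ≥ 0.46 requires e/c ≤ 0.5400, i.e. c ≥ e/0.5400.
c_min = 0.181/0.5400 = 0.3352.

0.335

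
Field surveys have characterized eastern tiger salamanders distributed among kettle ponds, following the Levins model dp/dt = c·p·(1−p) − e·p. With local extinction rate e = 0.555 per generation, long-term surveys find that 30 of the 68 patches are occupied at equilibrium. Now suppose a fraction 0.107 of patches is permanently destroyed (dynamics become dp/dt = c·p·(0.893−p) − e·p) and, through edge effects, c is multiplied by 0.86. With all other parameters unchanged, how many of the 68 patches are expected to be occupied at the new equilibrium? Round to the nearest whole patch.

Observed p* = 30/68 = 0.44118.
Balance c(1−p*) = e gives c = e/(1 − 0.44118) = 0.555/0.55882 = 0.99316.
New p* = 0.893 − e/c = 0.893 − 0.55500/0.85412 = 0.24321.
Expected occupied = 68 × 0.24321 = 16.54 ≈ 17.

17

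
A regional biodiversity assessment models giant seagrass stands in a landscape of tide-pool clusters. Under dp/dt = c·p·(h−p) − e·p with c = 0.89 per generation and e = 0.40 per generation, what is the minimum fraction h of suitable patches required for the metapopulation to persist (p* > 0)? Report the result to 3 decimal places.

p* = h − e/c is positive only when h > e/c.
h_min = e/c = 0.40/0.89 = 0.4494.

0.449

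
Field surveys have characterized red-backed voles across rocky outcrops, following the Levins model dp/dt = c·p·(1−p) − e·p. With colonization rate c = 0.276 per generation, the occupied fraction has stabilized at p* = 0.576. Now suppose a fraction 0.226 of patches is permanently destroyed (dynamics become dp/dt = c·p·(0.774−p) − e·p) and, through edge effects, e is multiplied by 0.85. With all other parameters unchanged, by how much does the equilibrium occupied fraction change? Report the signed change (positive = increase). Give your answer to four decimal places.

-0.1624

Balance c(1−p*) = e gives e = 0.276×(1 − 0.57600) = 0.11702.
New p* = 0.774 − e/c = 0.774 − 0.09947/0.27600 = 0.41360.
Δp* = 0.41360 − 0.57600 = -0.16240.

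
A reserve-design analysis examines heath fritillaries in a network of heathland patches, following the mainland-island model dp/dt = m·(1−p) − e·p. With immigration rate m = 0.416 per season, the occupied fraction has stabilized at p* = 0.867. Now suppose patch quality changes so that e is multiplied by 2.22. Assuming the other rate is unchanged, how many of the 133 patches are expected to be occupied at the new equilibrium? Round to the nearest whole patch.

99

Balance m(1−p*) = e·p* gives e = m(1−p*)/p* = 0.416×0.13300/0.86700 = 0.06382.
New p* = m/(m+e) = 0.41600/(0.41600+0.14168) = 0.74595.
Expected occupied = 133 × 0.74595 = 99.21 ≈ 99.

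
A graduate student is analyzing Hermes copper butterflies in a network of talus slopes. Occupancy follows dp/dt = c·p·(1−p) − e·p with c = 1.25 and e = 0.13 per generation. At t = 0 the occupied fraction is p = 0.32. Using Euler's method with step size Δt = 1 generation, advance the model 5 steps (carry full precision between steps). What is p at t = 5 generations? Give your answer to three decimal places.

Update rule: p ← p + [c·p·(1−p) − e·p]·Δt with Δt = 1.
t = 1: p = 0.32000 + (+0.23040) = 0.55040
t = 2: p = 0.55040 + (+0.23777) = 0.78817
t = 3: p = 0.78817 + (+0.10623) = 0.89441
t = 4: p = 0.89441 + (+0.00178) = 0.89619
t = 5: p = 0.89619 + (-0.00021) = 0.89598

0.896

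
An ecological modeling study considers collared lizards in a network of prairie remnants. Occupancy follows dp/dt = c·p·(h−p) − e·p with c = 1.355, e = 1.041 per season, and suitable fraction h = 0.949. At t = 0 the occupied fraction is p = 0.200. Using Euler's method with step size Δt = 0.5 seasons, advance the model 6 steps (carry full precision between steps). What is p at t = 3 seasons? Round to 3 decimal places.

Update rule: p ← p + [c·p·(h−p) − e·p]·Δt with Δt = 0.5.
t = 0.5: p = 0.20000 + (-0.00261) = 0.19739
t = 1: p = 0.19739 + (-0.00223) = 0.19516
t = 1.5: p = 0.19516 + (-0.00191) = 0.19325
t = 2: p = 0.19325 + (-0.00164) = 0.19162
t = 2.5: p = 0.19162 + (-0.00141) = 0.19020
t = 3: p = 0.19020 + (-0.00122) = 0.18898

0.189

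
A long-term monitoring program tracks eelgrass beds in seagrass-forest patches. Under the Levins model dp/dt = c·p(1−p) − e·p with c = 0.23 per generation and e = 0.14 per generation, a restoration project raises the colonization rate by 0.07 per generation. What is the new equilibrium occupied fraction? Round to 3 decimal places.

Before: p* = 1 − 0.14/0.23 = 0.3913.
After the change, c = 0.3, e = 0.14, so p* = 1 − 0.14/0.3 = 0.5333.

0.533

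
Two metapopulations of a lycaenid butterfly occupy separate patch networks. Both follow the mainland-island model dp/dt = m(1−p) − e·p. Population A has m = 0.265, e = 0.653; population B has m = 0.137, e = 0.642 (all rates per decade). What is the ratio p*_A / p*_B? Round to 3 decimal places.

1.641

A: p*_A = m/(m+e) = 0.265/0.9180 = 0.2887.
B: p*_B = 0.137/0.7790 = 0.1759.
p*_A / p*_B = 0.2887/0.1759 = 1.6414.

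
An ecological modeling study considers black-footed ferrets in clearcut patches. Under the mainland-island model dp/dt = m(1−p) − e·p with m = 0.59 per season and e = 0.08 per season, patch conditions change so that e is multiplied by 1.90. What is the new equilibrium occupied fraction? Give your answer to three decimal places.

Before: p* = 0.59/(0.59+0.08) = 0.8806.
After: m = 0.59, e = 0.152; p* = 0.59/0.7420 = 0.7951.

0.795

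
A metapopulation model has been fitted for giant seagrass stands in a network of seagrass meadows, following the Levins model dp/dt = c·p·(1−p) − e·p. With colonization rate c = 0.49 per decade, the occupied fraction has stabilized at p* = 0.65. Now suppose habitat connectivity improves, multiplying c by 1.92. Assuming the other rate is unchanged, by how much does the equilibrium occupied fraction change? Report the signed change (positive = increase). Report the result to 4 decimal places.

0.1677

Balance c(1−p*) = e gives e = 0.49×(1 − 0.65000) = 0.17150.
New p* = 1 − e/c = 1 − 0.17150/0.94080 = 0.81771.
Δp* = 0.81771 − 0.65000 = +0.16771.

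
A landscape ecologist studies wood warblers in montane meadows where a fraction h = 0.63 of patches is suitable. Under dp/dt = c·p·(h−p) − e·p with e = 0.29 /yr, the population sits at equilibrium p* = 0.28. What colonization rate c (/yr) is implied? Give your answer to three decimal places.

0.829

At equilibrium c(h−p*) = e, so c = e/(h−p*).
c = 0.29/(0.63 − 0.28) = 0.29/0.3500 = 0.8286.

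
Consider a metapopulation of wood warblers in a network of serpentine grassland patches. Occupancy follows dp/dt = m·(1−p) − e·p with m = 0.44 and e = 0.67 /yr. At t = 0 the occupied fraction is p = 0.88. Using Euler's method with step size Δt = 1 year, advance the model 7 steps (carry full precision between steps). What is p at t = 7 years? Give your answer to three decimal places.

0.396

Update rule: p ← p + [m·(1−p) − e·p]·Δt with Δt = 1.
step 1: Δp = -0.53680, p = 0.34320
step 2: Δp = +0.05905, p = 0.40225
step 3: Δp = -0.00650, p = 0.39575
step 4: Δp = +0.00071, p = 0.39647
step 5: Δp = -0.00008, p = 0.39639
step 6: Δp = +0.00001, p = 0.39640
step 7: Δp = -0.00000, p = 0.39640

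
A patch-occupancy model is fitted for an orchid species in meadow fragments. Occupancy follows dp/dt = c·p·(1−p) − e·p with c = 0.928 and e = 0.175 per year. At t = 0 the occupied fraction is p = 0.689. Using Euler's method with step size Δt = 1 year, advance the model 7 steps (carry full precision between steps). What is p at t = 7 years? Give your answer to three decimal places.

0.811

Update rule: p ← p + [c·p·(1−p) − e·p]·Δt with Δt = 1.
t = 1: p = 0.68900 + (+0.07828) = 0.76728
t = 2: p = 0.76728 + (+0.03143) = 0.79871
t = 3: p = 0.79871 + (+0.00942) = 0.80813
t = 4: p = 0.80813 + (+0.00247) = 0.81060
t = 5: p = 0.81060 + (+0.00062) = 0.81122
t = 6: p = 0.81122 + (+0.00015) = 0.81137
t = 7: p = 0.81137 + (+0.00004) = 0.81141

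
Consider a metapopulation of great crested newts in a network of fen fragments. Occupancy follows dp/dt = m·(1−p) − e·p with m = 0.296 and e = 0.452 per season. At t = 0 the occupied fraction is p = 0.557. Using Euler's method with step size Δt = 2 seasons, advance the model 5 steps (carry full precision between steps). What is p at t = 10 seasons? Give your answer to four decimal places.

Update rule: p ← p + [m·(1−p) − e·p]·Δt with Δt = 2.
step 1: Δp = -0.24127, p = 0.31573
step 2: Δp = +0.11967, p = 0.43540
step 3: Δp = -0.05936, p = 0.37604
step 4: Δp = +0.02944, p = 0.40548
step 5: Δp = -0.01460, p = 0.39088

0.3909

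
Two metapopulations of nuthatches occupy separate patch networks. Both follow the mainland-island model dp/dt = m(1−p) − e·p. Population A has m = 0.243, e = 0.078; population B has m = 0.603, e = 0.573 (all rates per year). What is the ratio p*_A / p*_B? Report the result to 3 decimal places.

1.476

A: p*_A = m/(m+e) = 0.243/0.3210 = 0.7570.
B: p*_B = 0.603/1.1760 = 0.5128.
p*_A / p*_B = 0.7570/0.5128 = 1.4764.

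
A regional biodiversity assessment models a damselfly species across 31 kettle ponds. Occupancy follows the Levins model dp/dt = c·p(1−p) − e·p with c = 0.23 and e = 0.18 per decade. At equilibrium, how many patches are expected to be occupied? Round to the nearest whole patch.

7

p* = 1 − e/c = 1 − 0.18/0.23 = 0.2174.
Expected occupied patches = N × p* = 31 × 0.2174 = 6.74 ≈ 7.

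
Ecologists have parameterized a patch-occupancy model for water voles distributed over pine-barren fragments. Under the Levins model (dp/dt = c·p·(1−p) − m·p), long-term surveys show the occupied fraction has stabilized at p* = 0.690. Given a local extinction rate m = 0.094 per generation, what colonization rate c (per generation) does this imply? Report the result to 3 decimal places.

0.303

At equilibrium c(1−p*) = m, so c = m/(1−p*).
c = 0.094/(1 − 0.690) = 0.094/0.3100 = 0.3032.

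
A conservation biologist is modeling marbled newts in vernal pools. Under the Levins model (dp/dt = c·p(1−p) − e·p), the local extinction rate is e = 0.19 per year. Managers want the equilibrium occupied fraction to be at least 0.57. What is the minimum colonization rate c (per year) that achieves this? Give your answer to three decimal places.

0.442

p* = 1 − e/c ≥ 0.57 requires e/c ≤ 0.4300, i.e. c ≥ e/0.4300.
c_min = 0.19/0.4300 = 0.4419.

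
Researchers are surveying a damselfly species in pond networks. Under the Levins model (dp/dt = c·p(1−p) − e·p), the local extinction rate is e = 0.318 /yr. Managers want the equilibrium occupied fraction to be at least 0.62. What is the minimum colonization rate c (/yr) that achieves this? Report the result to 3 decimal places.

p* = 1 − e/c ≥ 0.62 requires e/c ≤ 0.3800, i.e. c ≥ e/0.3800.
c_min = 0.318/0.3800 = 0.8368.

0.837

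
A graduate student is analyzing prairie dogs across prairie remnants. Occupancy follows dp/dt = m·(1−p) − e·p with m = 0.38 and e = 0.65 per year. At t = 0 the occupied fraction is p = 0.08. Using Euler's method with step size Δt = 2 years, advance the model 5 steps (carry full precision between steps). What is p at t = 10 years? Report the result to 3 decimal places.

0.756

Update rule: p ← p + [m·(1−p) − e·p]·Δt with Δt = 2.
step 1: Δp = +0.59520, p = 0.67520
step 2: Δp = -0.63091, p = 0.04429
step 3: Δp = +0.66877, p = 0.71305
step 4: Δp = -0.70889, p = 0.00416
step 5: Δp = +0.75143, p = 0.75559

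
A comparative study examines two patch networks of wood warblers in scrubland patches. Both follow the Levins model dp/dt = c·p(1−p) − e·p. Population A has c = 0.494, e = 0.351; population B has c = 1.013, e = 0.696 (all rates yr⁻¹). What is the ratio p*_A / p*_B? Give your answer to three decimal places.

0.925

A: p*_A = 1 − 0.351/0.494 = 0.2895.
B: p*_B = 1 − 0.696/1.013 = 0.3129.
p*_A / p*_B = 0.2895/0.3129 = 0.9250.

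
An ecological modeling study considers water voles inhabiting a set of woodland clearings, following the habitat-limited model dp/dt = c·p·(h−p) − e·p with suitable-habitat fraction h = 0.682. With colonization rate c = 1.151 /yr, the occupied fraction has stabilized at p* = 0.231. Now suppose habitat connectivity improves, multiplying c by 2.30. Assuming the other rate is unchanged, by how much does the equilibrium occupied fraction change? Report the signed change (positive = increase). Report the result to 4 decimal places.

Balance c(h−p*) = e gives e = 1.151×(0.682 − 0.23100) = 0.51910.
New p* = 0.682 − e/c = 0.682 − 0.51910/2.64730 = 0.48591.
Δp* = 0.48591 − 0.23100 = +0.25491.

0.2549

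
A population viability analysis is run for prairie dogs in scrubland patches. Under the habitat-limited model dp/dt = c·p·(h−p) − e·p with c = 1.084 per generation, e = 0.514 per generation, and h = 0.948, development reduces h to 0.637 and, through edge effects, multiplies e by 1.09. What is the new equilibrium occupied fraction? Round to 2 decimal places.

Before: p* = h − e/c = 0.948 − 0.514/1.084 = 0.948 − 0.4742 = 0.4738.
After: c = 1.084, e = 0.56026, h = 0.637; p* = 0.637 − 0.56026/1.084 = 0.1202.

0.12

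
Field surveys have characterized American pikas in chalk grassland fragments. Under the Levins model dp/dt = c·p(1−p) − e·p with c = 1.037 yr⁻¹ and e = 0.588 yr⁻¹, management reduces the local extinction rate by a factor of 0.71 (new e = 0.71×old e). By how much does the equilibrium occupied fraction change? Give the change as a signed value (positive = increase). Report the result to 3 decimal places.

0.164

Before: p* = 1 − 0.588/1.037 = 0.4330.
After the change, c = 1.037, e = 0.41748, so p* = 1 − 0.41748/1.037 = 0.5974.
Δp* = 0.5974 − 0.4330 = +0.1644.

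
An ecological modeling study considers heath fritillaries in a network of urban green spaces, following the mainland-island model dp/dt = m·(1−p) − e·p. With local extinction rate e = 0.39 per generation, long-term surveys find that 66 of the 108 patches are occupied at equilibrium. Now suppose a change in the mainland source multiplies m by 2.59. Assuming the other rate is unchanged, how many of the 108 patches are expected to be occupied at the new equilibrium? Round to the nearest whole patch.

87

Observed p* = 66/108 = 0.61111.
Balance m(1−p*) = e·p* gives m = e·p*/(1−p*) = 0.39×0.61111/0.38889 = 0.61285.
New p* = m/(m+e) = 1.58728/(1.58728+0.39000) = 0.80276.
Expected occupied = 108 × 0.80276 = 86.70 ≈ 87.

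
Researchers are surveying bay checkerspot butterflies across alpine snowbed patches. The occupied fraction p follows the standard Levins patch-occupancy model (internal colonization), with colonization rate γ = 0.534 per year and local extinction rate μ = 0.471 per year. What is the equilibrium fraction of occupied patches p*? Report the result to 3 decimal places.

Setting dp/dt = 0 and dividing through by p* gives γ·(1−p*) = μ.
So p* = 1 − μ/γ = 1 − 0.471/0.534 = 1 − 0.8820 = 0.1180.

0.118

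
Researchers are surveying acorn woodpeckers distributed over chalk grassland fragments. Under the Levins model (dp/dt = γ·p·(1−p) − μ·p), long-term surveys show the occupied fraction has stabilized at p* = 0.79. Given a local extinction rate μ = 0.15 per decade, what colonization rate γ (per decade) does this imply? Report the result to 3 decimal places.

At equilibrium γ(1−p*) = μ, so γ = μ/(1−p*).
γ = 0.15/(1 − 0.79) = 0.15/0.2100 = 0.7143.

0.714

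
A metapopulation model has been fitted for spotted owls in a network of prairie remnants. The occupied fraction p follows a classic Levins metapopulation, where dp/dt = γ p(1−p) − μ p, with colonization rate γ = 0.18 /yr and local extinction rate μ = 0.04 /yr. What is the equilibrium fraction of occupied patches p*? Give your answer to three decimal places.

0.778

At equilibrium, colonization balances extinction: γ·p*·(1−p*) = μ·p*.
So p* = 1 − μ/γ = 1 − 0.04/0.18 = 1 − 0.2222 = 0.7778.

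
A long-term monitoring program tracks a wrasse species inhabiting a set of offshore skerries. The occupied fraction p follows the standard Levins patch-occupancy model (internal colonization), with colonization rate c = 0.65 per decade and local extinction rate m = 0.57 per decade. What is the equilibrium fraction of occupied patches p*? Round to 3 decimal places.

0.123

Setting dp/dt = 0 and dividing through by p* gives c·(1−p*) = m.
So p* = 1 − m/c = 1 − 0.57/0.65 = 1 − 0.8769 = 0.1231.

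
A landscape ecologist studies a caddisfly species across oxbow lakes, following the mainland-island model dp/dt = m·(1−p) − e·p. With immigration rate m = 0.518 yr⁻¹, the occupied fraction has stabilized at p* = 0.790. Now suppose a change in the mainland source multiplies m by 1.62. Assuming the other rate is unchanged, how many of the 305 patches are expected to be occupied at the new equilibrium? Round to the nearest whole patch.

262

Balance m(1−p*) = e·p* gives e = m(1−p*)/p* = 0.518×0.21000/0.79000 = 0.13770.
New p* = m/(m+e) = 0.83916/(0.83916+0.13770) = 0.85904.
Expected occupied = 305 × 0.85904 = 262.01 ≈ 262.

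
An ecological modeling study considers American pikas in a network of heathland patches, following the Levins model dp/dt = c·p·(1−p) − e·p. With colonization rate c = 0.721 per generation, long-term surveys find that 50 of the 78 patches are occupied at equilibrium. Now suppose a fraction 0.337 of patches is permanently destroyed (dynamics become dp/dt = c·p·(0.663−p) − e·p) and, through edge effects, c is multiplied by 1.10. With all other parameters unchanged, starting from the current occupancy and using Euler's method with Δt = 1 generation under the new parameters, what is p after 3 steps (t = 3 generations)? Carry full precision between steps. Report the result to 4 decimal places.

0.3973

Observed p* = 50/78 = 0.64103.
Balance c(1−p*) = e gives e = 0.721×(1 − 0.64103) = 0.25882.
Starting from p₀ = 0.64103; update p ← p + (dp/dt)·Δt with the new parameters.
p: 0.64103 → 0.48629  (Δp = -0.15474)
p: 0.48629 → 0.42858  (Δp = -0.05771)
p: 0.42858 → 0.39734  (Δp = -0.03124)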